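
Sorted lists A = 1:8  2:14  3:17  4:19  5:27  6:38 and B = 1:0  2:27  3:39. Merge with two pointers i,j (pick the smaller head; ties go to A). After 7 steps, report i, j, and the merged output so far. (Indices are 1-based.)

i=6, j=3, merged so far=[0, 8, 14, 17, 19, 27, 27]

i=1 j=1: A[i]=8>B[j]=0 take 0, j++
i=1 j=2: A[i]=8<=B[j]=27 take 8, i++
i=2 j=2: A[i]=14<=B[j]=27 take 14, i++
i=3 j=2: A[i]=17<=B[j]=27 take 17, i++
i=4 j=2: A[i]=19<=B[j]=27 take 19, i++
i=5 j=2: A[i]=27<=B[j]=27 take 27, i++
i=6 j=2: A[i]=38>B[j]=27 take 27, j++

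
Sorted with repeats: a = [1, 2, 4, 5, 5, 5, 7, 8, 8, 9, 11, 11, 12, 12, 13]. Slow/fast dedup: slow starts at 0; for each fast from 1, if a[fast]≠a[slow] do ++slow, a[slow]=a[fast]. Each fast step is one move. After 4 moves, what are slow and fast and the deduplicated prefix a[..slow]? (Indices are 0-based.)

slow=0 fast=1: a[fast]=2≠a[slow]=1 write a[1]=2, slow++,fast++
slow=1 fast=2: a[fast]=4≠a[slow]=2 write a[2]=4, slow++,fast++
slow=2 fast=3: a[fast]=5≠a[slow]=4 write a[3]=5, slow++,fast++
slow=3 fast=4: a[fast]=5=a[slow] dup, fast++

slow=3, fast=5, prefix=[1, 2, 4, 5]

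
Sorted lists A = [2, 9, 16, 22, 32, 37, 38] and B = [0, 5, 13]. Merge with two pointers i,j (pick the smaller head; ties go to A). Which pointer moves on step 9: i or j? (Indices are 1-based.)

i

i=1 j=1: A[i]=2>B[j]=0 take 0, j++
i=1 j=2: A[i]=2<=B[j]=5 take 2, i++
i=2 j=2: A[i]=9>B[j]=5 take 5, j++
i=2 j=3: A[i]=9<=B[j]=13 take 9, i++
i=3 j=3: A[i]=16>B[j]=13 take 13, j++
i=3 j=4: B done, take A[i]=16, i++
i=4 j=4: B done, take A[i]=22, i++
i=5 j=4: B done, take A[i]=32, i++
i=6 j=4: B done, take A[i]=37, i++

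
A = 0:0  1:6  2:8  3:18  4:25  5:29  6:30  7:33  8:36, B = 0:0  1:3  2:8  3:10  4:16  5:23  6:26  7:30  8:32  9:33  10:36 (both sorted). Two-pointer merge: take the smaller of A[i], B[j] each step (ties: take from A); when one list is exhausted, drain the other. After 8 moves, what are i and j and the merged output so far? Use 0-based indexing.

i=0 j=0: A[i]=0<=B[j]=0 take 0, i++
i=1 j=0: A[i]=6>B[j]=0 take 0, j++
i=1 j=1: A[i]=6>B[j]=3 take 3, j++
i=1 j=2: A[i]=6<=B[j]=8 take 6, i++
i=2 j=2: A[i]=8<=B[j]=8 take 8, i++
i=3 j=2: A[i]=18>B[j]=8 take 8, j++
i=3 j=3: A[i]=18>B[j]=10 take 10, j++
i=3 j=4: A[i]=18>B[j]=16 take 16, j++

i=3, j=5, merged so far=[0, 0, 3, 6, 8, 8, 10, 16]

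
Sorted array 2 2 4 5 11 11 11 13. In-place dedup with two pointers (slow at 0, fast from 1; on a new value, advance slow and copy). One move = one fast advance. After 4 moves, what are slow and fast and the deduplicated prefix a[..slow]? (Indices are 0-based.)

(s=0,f=1) a[fast]=2=a[slow] dup → fast++
(s=0,f=2) a[fast]=4≠a[slow]=2 write a[1]=4 → slow++,fast++
(s=1,f=3) a[fast]=5≠a[slow]=4 write a[2]=5 → slow++,fast++
(s=2,f=4) a[fast]=11≠a[slow]=5 write a[3]=11 → slow++,fast++

slow=3, fast=5, prefix=[2, 4, 5, 11]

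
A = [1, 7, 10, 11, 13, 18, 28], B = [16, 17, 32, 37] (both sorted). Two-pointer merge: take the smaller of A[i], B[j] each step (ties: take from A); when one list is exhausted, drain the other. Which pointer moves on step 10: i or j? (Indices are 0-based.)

j

[i=0,j=0] A[i]=1<=B[j]=16 take 1 → i++
[i=1,j=0] A[i]=7<=B[j]=16 take 7 → i++
[i=2,j=0] A[i]=10<=B[j]=16 take 10 → i++
[i=3,j=0] A[i]=11<=B[j]=16 take 11 → i++
[i=4,j=0] A[i]=13<=B[j]=16 take 13 → i++
[i=5,j=0] A[i]=18>B[j]=16 take 16 → j++
[i=5,j=1] A[i]=18>B[j]=17 take 17 → j++
[i=5,j=2] A[i]=18<=B[j]=32 take 18 → i++
[i=6,j=2] A[i]=28<=B[j]=32 take 28 → i++
[i=7,j=2] A done, take B[j]=32 → j++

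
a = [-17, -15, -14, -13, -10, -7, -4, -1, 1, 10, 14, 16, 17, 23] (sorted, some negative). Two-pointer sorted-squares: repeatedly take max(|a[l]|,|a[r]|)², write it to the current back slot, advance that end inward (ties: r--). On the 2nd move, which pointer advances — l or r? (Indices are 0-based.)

r

[0,13] |-17|<=|23| out[13]=529 → r--
[0,12] |-17|<=|17| out[12]=289 → r--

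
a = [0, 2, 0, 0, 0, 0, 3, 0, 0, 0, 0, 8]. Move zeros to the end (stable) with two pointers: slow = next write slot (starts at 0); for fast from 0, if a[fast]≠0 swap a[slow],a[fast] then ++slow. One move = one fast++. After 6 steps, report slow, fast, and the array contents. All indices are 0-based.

slow=1, fast=6, a=[2, 0, 0, 0, 0, 0, 3, 0, 0, 0, 0, 8]

(s=0,f=0) a[fast]=0 → fast++
(s=0,f=1) a[fast]=2≠0 swap→a[0]=2 → slow++,fast++
(s=1,f=2) a[fast]=0 → fast++
(s=1,f=3) a[fast]=0 → fast++
(s=1,f=4) a[fast]=0 → fast++
(s=1,f=5) a[fast]=0 → fast++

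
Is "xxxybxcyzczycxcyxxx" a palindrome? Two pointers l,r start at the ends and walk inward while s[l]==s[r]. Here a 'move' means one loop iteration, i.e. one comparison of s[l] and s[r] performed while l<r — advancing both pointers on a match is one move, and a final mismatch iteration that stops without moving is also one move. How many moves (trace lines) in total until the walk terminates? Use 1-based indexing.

5 moves

[1,19] 'x'=='x' → l++,r--
[2,18] 'x'=='x' → l++,r--
[3,17] 'x'=='x' → l++,r--
[4,16] 'y'=='y' → l++,r--
[5,15] 'b'!='c' → stop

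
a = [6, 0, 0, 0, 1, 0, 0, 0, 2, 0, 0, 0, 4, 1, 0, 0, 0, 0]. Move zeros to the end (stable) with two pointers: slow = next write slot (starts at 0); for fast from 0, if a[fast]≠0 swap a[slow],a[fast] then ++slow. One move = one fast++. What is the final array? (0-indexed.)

slow=0 fast=0: a[fast]=6≠0 swap→a[0]=6, slow++,fast++
slow=1 fast=1: a[fast]=0, fast++
slow=1 fast=2: a[fast]=0, fast++
slow=1 fast=3: a[fast]=0, fast++
slow=1 fast=4: a[fast]=1≠0 swap→a[1]=1, slow++,fast++
slow=2 fast=5: a[fast]=0, fast++
slow=2 fast=6: a[fast]=0, fast++
slow=2 fast=7: a[fast]=0, fast++
slow=2 fast=8: a[fast]=2≠0 swap→a[2]=2, slow++,fast++
slow=3 fast=9: a[fast]=0, fast++
slow=3 fast=10: a[fast]=0, fast++
slow=3 fast=11: a[fast]=0, fast++
slow=3 fast=12: a[fast]=4≠0 swap→a[3]=4, slow++,fast++
slow=4 fast=13: a[fast]=1≠0 swap→a[4]=1, slow++,fast++
slow=5 fast=14: a[fast]=0, fast++
slow=5 fast=15: a[fast]=0, fast++
slow=5 fast=16: a[fast]=0, fast++
slow=5 fast=17: a[fast]=0, fast++

[6, 1, 2, 4, 1, 0, 0, 0, 0, 0, 0, 0, 0, 0, 0, 0, 0, 0]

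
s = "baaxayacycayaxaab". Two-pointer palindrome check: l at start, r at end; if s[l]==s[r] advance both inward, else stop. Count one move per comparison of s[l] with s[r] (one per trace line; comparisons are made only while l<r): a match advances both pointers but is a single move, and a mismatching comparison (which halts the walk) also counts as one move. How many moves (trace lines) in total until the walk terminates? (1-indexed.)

8 moves

l=1 r=17: 'b'=='b', l++,r--
l=2 r=16: 'a'=='a', l++,r--
l=3 r=15: 'a'=='a', l++,r--
l=4 r=14: 'x'=='x', l++,r--
l=5 r=13: 'a'=='a', l++,r--
l=6 r=12: 'y'=='y', l++,r--
l=7 r=11: 'a'=='a', l++,r--
l=8 r=10: 'c'=='c', l++,r--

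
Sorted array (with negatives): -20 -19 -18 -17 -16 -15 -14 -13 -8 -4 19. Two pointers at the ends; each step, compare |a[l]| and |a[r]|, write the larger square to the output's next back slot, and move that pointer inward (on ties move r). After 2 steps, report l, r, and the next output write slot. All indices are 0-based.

l=1, r=9, next write slot=8

l=0 r=10: |-20|>|19| out[10]=400, l++
l=1 r=10: |-19|<=|19| out[9]=361, r--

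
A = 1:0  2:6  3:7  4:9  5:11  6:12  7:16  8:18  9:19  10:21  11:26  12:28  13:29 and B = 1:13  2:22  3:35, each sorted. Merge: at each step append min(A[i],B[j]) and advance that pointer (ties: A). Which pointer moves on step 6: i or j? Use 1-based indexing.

[i=1,j=1] A[i]=0<=B[j]=13 take 0 → i++
[i=2,j=1] A[i]=6<=B[j]=13 take 6 → i++
[i=3,j=1] A[i]=7<=B[j]=13 take 7 → i++
[i=4,j=1] A[i]=9<=B[j]=13 take 9 → i++
[i=5,j=1] A[i]=11<=B[j]=13 take 11 → i++
[i=6,j=1] A[i]=12<=B[j]=13 take 12 → i++

i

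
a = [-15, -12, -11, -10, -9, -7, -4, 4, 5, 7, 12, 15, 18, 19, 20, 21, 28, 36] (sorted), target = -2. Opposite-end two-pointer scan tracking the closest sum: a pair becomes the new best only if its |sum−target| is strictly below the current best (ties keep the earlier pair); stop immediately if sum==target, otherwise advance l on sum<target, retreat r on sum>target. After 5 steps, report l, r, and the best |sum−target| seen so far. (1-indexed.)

l=1, r=13, best |Δ|=6

[1,18] -15+36=21 d=23 * → r--
[1,17] -15+28=13 d=15 * → r--
[1,16] -15+21=6 d=8 * → r--
[1,15] -15+20=5 d=7 * → r--
[1,14] -15+19=4 d=6 * → r--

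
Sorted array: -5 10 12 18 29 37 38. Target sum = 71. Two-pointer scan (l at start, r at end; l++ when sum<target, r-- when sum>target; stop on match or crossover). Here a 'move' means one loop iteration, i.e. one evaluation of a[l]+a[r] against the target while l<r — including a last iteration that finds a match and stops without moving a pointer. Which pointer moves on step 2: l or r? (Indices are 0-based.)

l

[0,6] -5+38=33 <71 → l++
[1,6] 10+38=48 <71 → l++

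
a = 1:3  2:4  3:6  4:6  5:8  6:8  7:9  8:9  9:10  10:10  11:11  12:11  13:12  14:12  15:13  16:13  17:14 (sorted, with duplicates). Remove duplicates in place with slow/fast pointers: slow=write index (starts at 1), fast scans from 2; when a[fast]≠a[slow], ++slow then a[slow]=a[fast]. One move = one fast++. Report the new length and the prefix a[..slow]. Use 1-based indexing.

length 10; prefix = [3, 4, 6, 8, 9, 10, 11, 12, 13, 14]

slow=1 fast=2: a[fast]=4≠a[slow]=3 write a[2]=4, slow++,fast++
slow=2 fast=3: a[fast]=6≠a[slow]=4 write a[3]=6, slow++,fast++
slow=3 fast=4: a[fast]=6=a[slow] dup, fast++
slow=3 fast=5: a[fast]=8≠a[slow]=6 write a[4]=8, slow++,fast++
slow=4 fast=6: a[fast]=8=a[slow] dup, fast++
slow=4 fast=7: a[fast]=9≠a[slow]=8 write a[5]=9, slow++,fast++
slow=5 fast=8: a[fast]=9=a[slow] dup, fast++
slow=5 fast=9: a[fast]=10≠a[slow]=9 write a[6]=10, slow++,fast++
slow=6 fast=10: a[fast]=10=a[slow] dup, fast++
slow=6 fast=11: a[fast]=11≠a[slow]=10 write a[7]=11, slow++,fast++
slow=7 fast=12: a[fast]=11=a[slow] dup, fast++
slow=7 fast=13: a[fast]=12≠a[slow]=11 write a[8]=12, slow++,fast++
slow=8 fast=14: a[fast]=12=a[slow] dup, fast++
slow=8 fast=15: a[fast]=13≠a[slow]=12 write a[9]=13, slow++,fast++
slow=9 fast=16: a[fast]=13=a[slow] dup, fast++
slow=9 fast=17: a[fast]=14≠a[slow]=13 write a[10]=14, slow++,fast++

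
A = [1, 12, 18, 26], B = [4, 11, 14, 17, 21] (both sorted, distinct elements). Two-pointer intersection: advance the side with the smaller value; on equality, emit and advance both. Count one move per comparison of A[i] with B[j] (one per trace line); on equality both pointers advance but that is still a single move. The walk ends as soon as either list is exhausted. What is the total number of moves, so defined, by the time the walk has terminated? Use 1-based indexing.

i=1 j=1: 1<4, i++
i=2 j=1: 12>4, j++
i=2 j=2: 12>11, j++
i=2 j=3: 12<14, i++
i=3 j=3: 18>14, j++
i=3 j=4: 18>17, j++
i=3 j=5: 18<21, i++
i=4 j=5: 26>21, j++

8 moves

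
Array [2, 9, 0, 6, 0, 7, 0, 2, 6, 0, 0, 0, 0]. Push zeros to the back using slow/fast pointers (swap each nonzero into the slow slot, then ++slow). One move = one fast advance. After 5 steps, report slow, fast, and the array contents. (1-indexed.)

slow=4, fast=6, a=[2, 9, 6, 0, 0, 7, 0, 2, 6, 0, 0, 0, 0]

slow=1 fast=1: a[fast]=2≠0 swap→a[1]=2, slow++,fast++
slow=2 fast=2: a[fast]=9≠0 swap→a[2]=9, slow++,fast++
slow=3 fast=3: a[fast]=0, fast++
slow=3 fast=4: a[fast]=6≠0 swap→a[3]=6, slow++,fast++
slow=4 fast=5: a[fast]=0, fast++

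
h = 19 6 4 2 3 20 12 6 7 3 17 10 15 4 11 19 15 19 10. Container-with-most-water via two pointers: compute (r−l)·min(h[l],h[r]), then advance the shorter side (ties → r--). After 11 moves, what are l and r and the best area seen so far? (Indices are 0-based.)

[0,18] min(19,10)*18=180 best=180 * → r--
[0,17] min(19,19)*17=323 best=323 * → r--
[0,16] min(19,15)*16=240 best=323 → r--
[0,15] min(19,19)*15=285 best=323 → r--
[0,14] min(19,11)*14=154 best=323 → r--
[0,13] min(19,4)*13=52 best=323 → r--
[0,12] min(19,15)*12=180 best=323 → r--
[0,11] min(19,10)*11=110 best=323 → r--
[0,10] min(19,17)*10=170 best=323 → r--
[0,9] min(19,3)*9=27 best=323 → r--
[0,8] min(19,7)*8=56 best=323 → r--

l=0, r=7, best area=323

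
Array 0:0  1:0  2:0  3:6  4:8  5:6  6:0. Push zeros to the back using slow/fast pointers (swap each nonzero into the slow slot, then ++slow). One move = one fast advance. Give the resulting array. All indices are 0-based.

(s=0,f=0) a[fast]=0 → fast++
(s=0,f=1) a[fast]=0 → fast++
(s=0,f=2) a[fast]=0 → fast++
(s=0,f=3) a[fast]=6≠0 swap→a[0]=6 → slow++,fast++
(s=1,f=4) a[fast]=8≠0 swap→a[1]=8 → slow++,fast++
(s=2,f=5) a[fast]=6≠0 swap→a[2]=6 → slow++,fast++
(s=3,f=6) a[fast]=0 → fast++

[6, 8, 6, 0, 0, 0, 0]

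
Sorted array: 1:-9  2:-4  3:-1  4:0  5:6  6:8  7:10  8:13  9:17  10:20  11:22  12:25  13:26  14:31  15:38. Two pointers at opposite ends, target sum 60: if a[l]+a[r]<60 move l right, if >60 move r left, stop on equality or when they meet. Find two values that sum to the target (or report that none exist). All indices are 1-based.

(22, 38)

[1,15] -9+38=29 <60 → l++
[2,15] -4+38=34 <60 → l++
[3,15] -1+38=37 <60 → l++
[4,15] 0+38=38 <60 → l++
[5,15] 6+38=44 <60 → l++
[6,15] 8+38=46 <60 → l++
[7,15] 10+38=48 <60 → l++
[8,15] 13+38=51 <60 → l++
[9,15] 17+38=55 <60 → l++
[10,15] 20+38=58 <60 → l++
[11,15] 22+38=60 → found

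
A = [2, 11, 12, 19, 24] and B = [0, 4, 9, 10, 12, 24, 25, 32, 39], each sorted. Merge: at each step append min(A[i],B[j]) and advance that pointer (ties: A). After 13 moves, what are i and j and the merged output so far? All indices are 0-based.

i=0 j=0: A[i]=2>B[j]=0 take 0, j++
i=0 j=1: A[i]=2<=B[j]=4 take 2, i++
i=1 j=1: A[i]=11>B[j]=4 take 4, j++
i=1 j=2: A[i]=11>B[j]=9 take 9, j++
i=1 j=3: A[i]=11>B[j]=10 take 10, j++
i=1 j=4: A[i]=11<=B[j]=12 take 11, i++
i=2 j=4: A[i]=12<=B[j]=12 take 12, i++
i=3 j=4: A[i]=19>B[j]=12 take 12, j++
i=3 j=5: A[i]=19<=B[j]=24 take 19, i++
i=4 j=5: A[i]=24<=B[j]=24 take 24, i++
i=5 j=5: A done, take B[j]=24, j++
i=5 j=6: A done, take B[j]=25, j++
i=5 j=7: A done, take B[j]=32, j++

i=5, j=8, merged so far=[0, 2, 4, 9, 10, 11, 12, 12, 19, 24, 24, 25, 32]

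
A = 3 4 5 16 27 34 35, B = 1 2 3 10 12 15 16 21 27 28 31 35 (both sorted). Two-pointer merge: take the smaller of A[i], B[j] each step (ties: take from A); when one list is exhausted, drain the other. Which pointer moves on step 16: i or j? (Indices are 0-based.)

i=0 j=0: A[i]=3>B[j]=1 take 1, j++
i=0 j=1: A[i]=3>B[j]=2 take 2, j++
i=0 j=2: A[i]=3<=B[j]=3 take 3, i++
i=1 j=2: A[i]=4>B[j]=3 take 3, j++
i=1 j=3: A[i]=4<=B[j]=10 take 4, i++
i=2 j=3: A[i]=5<=B[j]=10 take 5, i++
i=3 j=3: A[i]=16>B[j]=10 take 10, j++
i=3 j=4: A[i]=16>B[j]=12 take 12, j++
i=3 j=5: A[i]=16>B[j]=15 take 15, j++
i=3 j=6: A[i]=16<=B[j]=16 take 16, i++
i=4 j=6: A[i]=27>B[j]=16 take 16, j++
i=4 j=7: A[i]=27>B[j]=21 take 21, j++
i=4 j=8: A[i]=27<=B[j]=27 take 27, i++
i=5 j=8: A[i]=34>B[j]=27 take 27, j++
i=5 j=9: A[i]=34>B[j]=28 take 28, j++
i=5 j=10: A[i]=34>B[j]=31 take 31, j++

j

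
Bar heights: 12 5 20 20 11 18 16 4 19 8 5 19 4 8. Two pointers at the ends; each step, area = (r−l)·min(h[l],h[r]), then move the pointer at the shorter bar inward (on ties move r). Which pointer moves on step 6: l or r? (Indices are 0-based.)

l=0 r=13: min(12,8)*13=104 best=104 *, r--
l=0 r=12: min(12,4)*12=48 best=104, r--
l=0 r=11: min(12,19)*11=132 best=132 *, l++
l=1 r=11: min(5,19)*10=50 best=132, l++
l=2 r=11: min(20,19)*9=171 best=171 *, r--
l=2 r=10: min(20,5)*8=40 best=171, r--

r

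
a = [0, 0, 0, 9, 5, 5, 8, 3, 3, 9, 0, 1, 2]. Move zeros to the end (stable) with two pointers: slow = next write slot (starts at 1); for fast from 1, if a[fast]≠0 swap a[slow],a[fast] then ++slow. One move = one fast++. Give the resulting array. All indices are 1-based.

[9, 5, 5, 8, 3, 3, 9, 1, 2, 0, 0, 0, 0]

slow=1 fast=1: a[fast]=0, fast++
slow=1 fast=2: a[fast]=0, fast++
slow=1 fast=3: a[fast]=0, fast++
slow=1 fast=4: a[fast]=9≠0 swap→a[1]=9, slow++,fast++
slow=2 fast=5: a[fast]=5≠0 swap→a[2]=5, slow++,fast++
slow=3 fast=6: a[fast]=5≠0 swap→a[3]=5, slow++,fast++
slow=4 fast=7: a[fast]=8≠0 swap→a[4]=8, slow++,fast++
slow=5 fast=8: a[fast]=3≠0 swap→a[5]=3, slow++,fast++
slow=6 fast=9: a[fast]=3≠0 swap→a[6]=3, slow++,fast++
slow=7 fast=10: a[fast]=9≠0 swap→a[7]=9, slow++,fast++
slow=8 fast=11: a[fast]=0, fast++
slow=8 fast=12: a[fast]=1≠0 swap→a[8]=1, slow++,fast++
slow=9 fast=13: a[fast]=2≠0 swap→a[9]=2, slow++,fast++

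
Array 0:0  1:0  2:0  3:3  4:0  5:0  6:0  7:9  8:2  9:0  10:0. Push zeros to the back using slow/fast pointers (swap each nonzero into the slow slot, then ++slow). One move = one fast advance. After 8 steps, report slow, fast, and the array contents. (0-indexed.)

slow=0 fast=0: a[fast]=0, fast++
slow=0 fast=1: a[fast]=0, fast++
slow=0 fast=2: a[fast]=0, fast++
slow=0 fast=3: a[fast]=3≠0 swap→a[0]=3, slow++,fast++
slow=1 fast=4: a[fast]=0, fast++
slow=1 fast=5: a[fast]=0, fast++
slow=1 fast=6: a[fast]=0, fast++
slow=1 fast=7: a[fast]=9≠0 swap→a[1]=9, slow++,fast++

slow=2, fast=8, a=[3, 9, 0, 0, 0, 0, 0, 0, 2, 0, 0]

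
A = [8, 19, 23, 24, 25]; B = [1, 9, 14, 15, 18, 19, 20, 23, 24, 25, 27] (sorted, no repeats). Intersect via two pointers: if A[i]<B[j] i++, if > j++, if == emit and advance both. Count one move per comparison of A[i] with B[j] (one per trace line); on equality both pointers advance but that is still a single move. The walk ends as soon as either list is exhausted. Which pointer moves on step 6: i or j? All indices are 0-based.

j

i=0 j=0: 8>1, j++
i=0 j=1: 8<9, i++
i=1 j=1: 19>9, j++
i=1 j=2: 19>14, j++
i=1 j=3: 19>15, j++
i=1 j=4: 19>18, j++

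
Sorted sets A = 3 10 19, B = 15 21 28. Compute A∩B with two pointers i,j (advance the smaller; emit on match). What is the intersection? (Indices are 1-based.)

intersection = []

i=1 j=1: 3<15, i++
i=2 j=1: 10<15, i++
i=3 j=1: 19>15, j++
i=3 j=2: 19<21, i++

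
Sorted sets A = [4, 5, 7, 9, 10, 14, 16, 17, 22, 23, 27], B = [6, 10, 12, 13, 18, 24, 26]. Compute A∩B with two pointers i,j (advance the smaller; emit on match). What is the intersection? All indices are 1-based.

[i=1,j=1] 4<6 → i++
[i=2,j=1] 5<6 → i++
[i=3,j=1] 7>6 → j++
[i=3,j=2] 7<10 → i++
[i=4,j=2] 9<10 → i++
[i=5,j=2] 10==10 emit → i++,j++
[i=6,j=3] 14>12 → j++
[i=6,j=4] 14>13 → j++
[i=6,j=5] 14<18 → i++
[i=7,j=5] 16<18 → i++
[i=8,j=5] 17<18 → i++
[i=9,j=5] 22>18 → j++
[i=9,j=6] 22<24 → i++
[i=10,j=6] 23<24 → i++
[i=11,j=6] 27>24 → j++
[i=11,j=7] 27>26 → j++

intersection = [10]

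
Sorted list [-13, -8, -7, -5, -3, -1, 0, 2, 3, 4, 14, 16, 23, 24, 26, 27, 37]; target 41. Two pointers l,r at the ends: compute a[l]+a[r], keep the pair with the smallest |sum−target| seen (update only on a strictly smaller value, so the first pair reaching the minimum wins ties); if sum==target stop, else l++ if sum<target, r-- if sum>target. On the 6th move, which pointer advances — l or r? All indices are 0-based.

l=0 r=16: -13+37=24 d=17 *, l++
l=1 r=16: -8+37=29 d=12 *, l++
l=2 r=16: -7+37=30 d=11 *, l++
l=3 r=16: -5+37=32 d=9 *, l++
l=4 r=16: -3+37=34 d=7 *, l++
l=5 r=16: -1+37=36 d=5 *, l++

l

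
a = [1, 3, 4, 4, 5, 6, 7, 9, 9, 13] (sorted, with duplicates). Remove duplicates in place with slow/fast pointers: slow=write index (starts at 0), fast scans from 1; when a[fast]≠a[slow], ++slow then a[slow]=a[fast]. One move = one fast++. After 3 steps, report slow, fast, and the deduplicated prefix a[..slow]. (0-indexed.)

(s=0,f=1) a[fast]=3≠a[slow]=1 write a[1]=3 → slow++,fast++
(s=1,f=2) a[fast]=4≠a[slow]=3 write a[2]=4 → slow++,fast++
(s=2,f=3) a[fast]=4=a[slow] dup → fast++

slow=2, fast=4, prefix=[1, 3, 4]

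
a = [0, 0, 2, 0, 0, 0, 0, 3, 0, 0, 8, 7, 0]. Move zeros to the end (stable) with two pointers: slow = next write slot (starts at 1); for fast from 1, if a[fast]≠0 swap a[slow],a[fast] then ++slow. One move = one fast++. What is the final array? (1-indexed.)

[2, 3, 8, 7, 0, 0, 0, 0, 0, 0, 0, 0, 0]

(s=1,f=1) a[fast]=0 → fast++
(s=1,f=2) a[fast]=0 → fast++
(s=1,f=3) a[fast]=2≠0 swap→a[1]=2 → slow++,fast++
(s=2,f=4) a[fast]=0 → fast++
(s=2,f=5) a[fast]=0 → fast++
(s=2,f=6) a[fast]=0 → fast++
(s=2,f=7) a[fast]=0 → fast++
(s=2,f=8) a[fast]=3≠0 swap→a[2]=3 → slow++,fast++
(s=3,f=9) a[fast]=0 → fast++
(s=3,f=10) a[fast]=0 → fast++
(s=3,f=11) a[fast]=8≠0 swap→a[3]=8 → slow++,fast++
(s=4,f=12) a[fast]=7≠0 swap→a[4]=7 → slow++,fast++
(s=5,f=13) a[fast]=0 → fast++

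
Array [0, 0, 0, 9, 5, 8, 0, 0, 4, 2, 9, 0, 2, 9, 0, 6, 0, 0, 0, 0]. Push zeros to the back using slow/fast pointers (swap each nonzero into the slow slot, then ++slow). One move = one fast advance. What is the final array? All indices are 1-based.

(s=1,f=1) a[fast]=0 → fast++
(s=1,f=2) a[fast]=0 → fast++
(s=1,f=3) a[fast]=0 → fast++
(s=1,f=4) a[fast]=9≠0 swap→a[1]=9 → slow++,fast++
(s=2,f=5) a[fast]=5≠0 swap→a[2]=5 → slow++,fast++
(s=3,f=6) a[fast]=8≠0 swap→a[3]=8 → slow++,fast++
(s=4,f=7) a[fast]=0 → fast++
(s=4,f=8) a[fast]=0 → fast++
(s=4,f=9) a[fast]=4≠0 swap→a[4]=4 → slow++,fast++
(s=5,f=10) a[fast]=2≠0 swap→a[5]=2 → slow++,fast++
(s=6,f=11) a[fast]=9≠0 swap→a[6]=9 → slow++,fast++
(s=7,f=12) a[fast]=0 → fast++
(s=7,f=13) a[fast]=2≠0 swap→a[7]=2 → slow++,fast++
(s=8,f=14) a[fast]=9≠0 swap→a[8]=9 → slow++,fast++
(s=9,f=15) a[fast]=0 → fast++
(s=9,f=16) a[fast]=6≠0 swap→a[9]=6 → slow++,fast++
(s=10,f=17) a[fast]=0 → fast++
(s=10,f=18) a[fast]=0 → fast++
(s=10,f=19) a[fast]=0 → fast++
(s=10,f=20) a[fast]=0 → fast++

[9, 5, 8, 4, 2, 9, 2, 9, 6, 0, 0, 0, 0, 0, 0, 0, 0, 0, 0, 0]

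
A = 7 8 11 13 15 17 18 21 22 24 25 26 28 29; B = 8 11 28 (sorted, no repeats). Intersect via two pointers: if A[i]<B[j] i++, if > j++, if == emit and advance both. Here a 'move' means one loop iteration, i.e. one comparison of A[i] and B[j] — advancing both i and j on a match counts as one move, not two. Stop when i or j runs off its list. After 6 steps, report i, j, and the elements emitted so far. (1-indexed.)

[i=1,j=1] 7<8 → i++
[i=2,j=1] 8==8 emit → i++,j++
[i=3,j=2] 11==11 emit → i++,j++
[i=4,j=3] 13<28 → i++
[i=5,j=3] 15<28 → i++
[i=6,j=3] 17<28 → i++

i=7, j=3, emitted=[8, 11]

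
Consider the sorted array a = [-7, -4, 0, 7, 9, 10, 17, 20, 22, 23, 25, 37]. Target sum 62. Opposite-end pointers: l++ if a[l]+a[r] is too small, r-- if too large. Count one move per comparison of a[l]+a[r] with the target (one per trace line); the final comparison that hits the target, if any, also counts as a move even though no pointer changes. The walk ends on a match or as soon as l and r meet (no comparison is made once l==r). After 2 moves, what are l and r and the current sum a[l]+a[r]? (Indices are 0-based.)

[0,11] -7+37=30 <62 → l++
[1,11] -4+37=33 <62 → l++

l=2, r=11, sum=37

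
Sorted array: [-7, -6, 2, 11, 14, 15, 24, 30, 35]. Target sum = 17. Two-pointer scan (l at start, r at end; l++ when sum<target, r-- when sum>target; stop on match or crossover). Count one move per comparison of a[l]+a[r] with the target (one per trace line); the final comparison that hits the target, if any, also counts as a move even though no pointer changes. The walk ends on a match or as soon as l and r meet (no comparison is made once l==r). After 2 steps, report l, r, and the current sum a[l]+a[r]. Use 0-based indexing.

l=0, r=6, sum=17

[0,8] -7+35=28 >17 → r--
[0,7] -7+30=23 >17 → r--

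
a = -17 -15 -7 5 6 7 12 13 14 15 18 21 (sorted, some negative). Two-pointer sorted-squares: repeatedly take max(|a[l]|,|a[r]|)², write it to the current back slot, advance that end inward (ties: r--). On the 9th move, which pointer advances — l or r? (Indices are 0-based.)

r

[0,11] |-17|<=|21| out[11]=441 → r--
[0,10] |-17|<=|18| out[10]=324 → r--
[0,9] |-17|>|15| out[9]=289 → l++
[1,9] |-15|<=|15| out[8]=225 → r--
[1,8] |-15|>|14| out[7]=225 → l++
[2,8] |-7|<=|14| out[6]=196 → r--
[2,7] |-7|<=|13| out[5]=169 → r--
[2,6] |-7|<=|12| out[4]=144 → r--
[2,5] |-7|<=|7| out[3]=49 → r--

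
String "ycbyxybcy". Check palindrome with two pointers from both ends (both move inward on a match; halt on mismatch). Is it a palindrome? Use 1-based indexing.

palindrome

l=1 r=9: 'y'=='y', l++,r--
l=2 r=8: 'c'=='c', l++,r--
l=3 r=7: 'b'=='b', l++,r--
l=4 r=6: 'y'=='y', l++,r--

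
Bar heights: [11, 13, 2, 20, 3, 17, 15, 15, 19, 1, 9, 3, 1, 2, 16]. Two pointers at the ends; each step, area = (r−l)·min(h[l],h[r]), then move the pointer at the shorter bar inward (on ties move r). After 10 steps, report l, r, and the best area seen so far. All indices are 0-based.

[0,14] min(11,16)*14=154 best=154 * → l++
[1,14] min(13,16)*13=169 best=169 * → l++
[2,14] min(2,16)*12=24 best=169 → l++
[3,14] min(20,16)*11=176 best=176 * → r--
[3,13] min(20,2)*10=20 best=176 → r--
[3,12] min(20,1)*9=9 best=176 → r--
[3,11] min(20,3)*8=24 best=176 → r--
[3,10] min(20,9)*7=63 best=176 → r--
[3,9] min(20,1)*6=6 best=176 → r--
[3,8] min(20,19)*5=95 best=176 → r--

l=3, r=7, best area=176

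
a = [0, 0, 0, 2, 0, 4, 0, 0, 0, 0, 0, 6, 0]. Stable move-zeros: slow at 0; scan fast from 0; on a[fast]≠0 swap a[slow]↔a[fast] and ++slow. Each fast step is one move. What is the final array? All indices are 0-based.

[2, 4, 6, 0, 0, 0, 0, 0, 0, 0, 0, 0, 0]

slow=0 fast=0: a[fast]=0, fast++
slow=0 fast=1: a[fast]=0, fast++
slow=0 fast=2: a[fast]=0, fast++
slow=0 fast=3: a[fast]=2≠0 swap→a[0]=2, slow++,fast++
slow=1 fast=4: a[fast]=0, fast++
slow=1 fast=5: a[fast]=4≠0 swap→a[1]=4, slow++,fast++
slow=2 fast=6: a[fast]=0, fast++
slow=2 fast=7: a[fast]=0, fast++
slow=2 fast=8: a[fast]=0, fast++
slow=2 fast=9: a[fast]=0, fast++
slow=2 fast=10: a[fast]=0, fast++
slow=2 fast=11: a[fast]=6≠0 swap→a[2]=6, slow++,fast++
slow=3 fast=12: a[fast]=0, fast++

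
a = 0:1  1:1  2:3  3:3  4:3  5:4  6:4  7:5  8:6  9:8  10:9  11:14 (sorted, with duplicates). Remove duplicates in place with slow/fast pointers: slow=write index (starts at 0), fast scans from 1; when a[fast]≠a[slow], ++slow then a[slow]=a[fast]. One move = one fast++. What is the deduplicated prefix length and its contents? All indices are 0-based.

slow=0 fast=1: a[fast]=1=a[slow] dup, fast++
slow=0 fast=2: a[fast]=3≠a[slow]=1 write a[1]=3, slow++,fast++
slow=1 fast=3: a[fast]=3=a[slow] dup, fast++
slow=1 fast=4: a[fast]=3=a[slow] dup, fast++
slow=1 fast=5: a[fast]=4≠a[slow]=3 write a[2]=4, slow++,fast++
slow=2 fast=6: a[fast]=4=a[slow] dup, fast++
slow=2 fast=7: a[fast]=5≠a[slow]=4 write a[3]=5, slow++,fast++
slow=3 fast=8: a[fast]=6≠a[slow]=5 write a[4]=6, slow++,fast++
slow=4 fast=9: a[fast]=8≠a[slow]=6 write a[5]=8, slow++,fast++
slow=5 fast=10: a[fast]=9≠a[slow]=8 write a[6]=9, slow++,fast++
slow=6 fast=11: a[fast]=14≠a[slow]=9 write a[7]=14, slow++,fast++

length 8; prefix = [1, 3, 4, 5, 6, 8, 9, 14]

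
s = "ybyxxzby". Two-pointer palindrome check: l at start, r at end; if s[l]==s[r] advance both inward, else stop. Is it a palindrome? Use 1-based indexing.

[1,8] 'y'=='y' → l++,r--
[2,7] 'b'=='b' → l++,r--
[3,6] 'y'!='z' → stop

not a palindrome (mismatch at 3,6)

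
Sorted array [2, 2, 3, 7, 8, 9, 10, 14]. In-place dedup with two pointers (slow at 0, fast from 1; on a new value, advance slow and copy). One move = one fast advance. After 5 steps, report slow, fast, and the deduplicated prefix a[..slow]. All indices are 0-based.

(s=0,f=1) a[fast]=2=a[slow] dup → fast++
(s=0,f=2) a[fast]=3≠a[slow]=2 write a[1]=3 → slow++,fast++
(s=1,f=3) a[fast]=7≠a[slow]=3 write a[2]=7 → slow++,fast++
(s=2,f=4) a[fast]=8≠a[slow]=7 write a[3]=8 → slow++,fast++
(s=3,f=5) a[fast]=9≠a[slow]=8 write a[4]=9 → slow++,fast++

slow=4, fast=6, prefix=[2, 3, 7, 8, 9]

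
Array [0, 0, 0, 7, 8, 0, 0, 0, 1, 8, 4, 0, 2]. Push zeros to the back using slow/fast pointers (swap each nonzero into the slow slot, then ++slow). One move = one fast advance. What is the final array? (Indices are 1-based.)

slow=1 fast=1: a[fast]=0, fast++
slow=1 fast=2: a[fast]=0, fast++
slow=1 fast=3: a[fast]=0, fast++
slow=1 fast=4: a[fast]=7≠0 swap→a[1]=7, slow++,fast++
slow=2 fast=5: a[fast]=8≠0 swap→a[2]=8, slow++,fast++
slow=3 fast=6: a[fast]=0, fast++
slow=3 fast=7: a[fast]=0, fast++
slow=3 fast=8: a[fast]=0, fast++
slow=3 fast=9: a[fast]=1≠0 swap→a[3]=1, slow++,fast++
slow=4 fast=10: a[fast]=8≠0 swap→a[4]=8, slow++,fast++
slow=5 fast=11: a[fast]=4≠0 swap→a[5]=4, slow++,fast++
slow=6 fast=12: a[fast]=0, fast++
slow=6 fast=13: a[fast]=2≠0 swap→a[6]=2, slow++,fast++

[7, 8, 1, 8, 4, 2, 0, 0, 0, 0, 0, 0, 0]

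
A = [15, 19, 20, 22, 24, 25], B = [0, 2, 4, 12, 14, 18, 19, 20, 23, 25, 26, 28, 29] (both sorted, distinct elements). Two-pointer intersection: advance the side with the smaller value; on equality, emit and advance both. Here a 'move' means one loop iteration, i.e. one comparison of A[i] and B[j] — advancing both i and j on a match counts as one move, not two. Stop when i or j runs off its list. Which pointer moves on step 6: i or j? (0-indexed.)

i

[i=0,j=0] 15>0 → j++
[i=0,j=1] 15>2 → j++
[i=0,j=2] 15>4 → j++
[i=0,j=3] 15>12 → j++
[i=0,j=4] 15>14 → j++
[i=0,j=5] 15<18 → i++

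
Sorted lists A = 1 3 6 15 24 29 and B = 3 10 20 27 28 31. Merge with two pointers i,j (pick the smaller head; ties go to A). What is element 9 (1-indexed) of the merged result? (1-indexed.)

i=1 j=1: A[i]=1<=B[j]=3 take 1, i++
i=2 j=1: A[i]=3<=B[j]=3 take 3, i++
i=3 j=1: A[i]=6>B[j]=3 take 3, j++
i=3 j=2: A[i]=6<=B[j]=10 take 6, i++
i=4 j=2: A[i]=15>B[j]=10 take 10, j++
i=4 j=3: A[i]=15<=B[j]=20 take 15, i++
i=5 j=3: A[i]=24>B[j]=20 take 20, j++
i=5 j=4: A[i]=24<=B[j]=27 take 24, i++
i=6 j=4: A[i]=29>B[j]=27 take 27, j++
i=6 j=5: A[i]=29>B[j]=28 take 28, j++
i=6 j=6: A[i]=29<=B[j]=31 take 29, i++
i=7 j=6: A done, take B[j]=31, j++

merged[9] = 27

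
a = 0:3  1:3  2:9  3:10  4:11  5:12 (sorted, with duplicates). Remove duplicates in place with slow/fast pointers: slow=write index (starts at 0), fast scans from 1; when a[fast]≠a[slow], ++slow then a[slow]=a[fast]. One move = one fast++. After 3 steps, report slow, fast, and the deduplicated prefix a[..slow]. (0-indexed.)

(s=0,f=1) a[fast]=3=a[slow] dup → fast++
(s=0,f=2) a[fast]=9≠a[slow]=3 write a[1]=9 → slow++,fast++
(s=1,f=3) a[fast]=10≠a[slow]=9 write a[2]=10 → slow++,fast++

slow=2, fast=4, prefix=[3, 9, 10]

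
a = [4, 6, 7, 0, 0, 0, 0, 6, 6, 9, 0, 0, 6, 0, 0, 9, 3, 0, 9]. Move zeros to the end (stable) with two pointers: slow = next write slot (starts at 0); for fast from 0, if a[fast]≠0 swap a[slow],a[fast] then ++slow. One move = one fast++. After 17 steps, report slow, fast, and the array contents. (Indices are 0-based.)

slow=0 fast=0: a[fast]=4≠0 swap→a[0]=4, slow++,fast++
slow=1 fast=1: a[fast]=6≠0 swap→a[1]=6, slow++,fast++
slow=2 fast=2: a[fast]=7≠0 swap→a[2]=7, slow++,fast++
slow=3 fast=3: a[fast]=0, fast++
slow=3 fast=4: a[fast]=0, fast++
slow=3 fast=5: a[fast]=0, fast++
slow=3 fast=6: a[fast]=0, fast++
slow=3 fast=7: a[fast]=6≠0 swap→a[3]=6, slow++,fast++
slow=4 fast=8: a[fast]=6≠0 swap→a[4]=6, slow++,fast++
slow=5 fast=9: a[fast]=9≠0 swap→a[5]=9, slow++,fast++
slow=6 fast=10: a[fast]=0, fast++
slow=6 fast=11: a[fast]=0, fast++
slow=6 fast=12: a[fast]=6≠0 swap→a[6]=6, slow++,fast++
slow=7 fast=13: a[fast]=0, fast++
slow=7 fast=14: a[fast]=0, fast++
slow=7 fast=15: a[fast]=9≠0 swap→a[7]=9, slow++,fast++
slow=8 fast=16: a[fast]=3≠0 swap→a[8]=3, slow++,fast++

slow=9, fast=17, a=[4, 6, 7, 6, 6, 9, 6, 9, 3, 0, 0, 0, 0, 0, 0, 0, 0, 0, 9]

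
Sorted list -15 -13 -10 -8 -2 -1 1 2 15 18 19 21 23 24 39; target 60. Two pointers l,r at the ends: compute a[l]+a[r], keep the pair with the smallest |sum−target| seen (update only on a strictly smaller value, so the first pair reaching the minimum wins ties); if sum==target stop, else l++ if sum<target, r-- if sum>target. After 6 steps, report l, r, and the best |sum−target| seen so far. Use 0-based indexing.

l=6, r=14, best |Δ|=22

l=0 r=14: -15+39=24 d=36 *, l++
l=1 r=14: -13+39=26 d=34 *, l++
l=2 r=14: -10+39=29 d=31 *, l++
l=3 r=14: -8+39=31 d=29 *, l++
l=4 r=14: -2+39=37 d=23 *, l++
l=5 r=14: -1+39=38 d=22 *, l++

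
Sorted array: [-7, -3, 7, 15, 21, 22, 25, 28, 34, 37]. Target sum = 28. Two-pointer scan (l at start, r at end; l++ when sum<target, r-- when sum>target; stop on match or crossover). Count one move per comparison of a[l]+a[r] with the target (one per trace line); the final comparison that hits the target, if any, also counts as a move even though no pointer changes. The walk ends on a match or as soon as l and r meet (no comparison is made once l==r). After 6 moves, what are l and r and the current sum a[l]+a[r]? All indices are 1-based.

l=1 r=10: -7+37=30 >28, r--
l=1 r=9: -7+34=27 <28, l++
l=2 r=9: -3+34=31 >28, r--
l=2 r=8: -3+28=25 <28, l++
l=3 r=8: 7+28=35 >28, r--
l=3 r=7: 7+25=32 >28, r--

l=3, r=6, sum=29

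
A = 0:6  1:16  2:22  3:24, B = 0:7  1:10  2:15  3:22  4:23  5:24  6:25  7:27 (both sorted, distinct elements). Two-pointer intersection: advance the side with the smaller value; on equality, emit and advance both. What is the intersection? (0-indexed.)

intersection = [22, 24]

i=0 j=0: 6<7, i++
i=1 j=0: 16>7, j++
i=1 j=1: 16>10, j++
i=1 j=2: 16>15, j++
i=1 j=3: 16<22, i++
i=2 j=3: 22==22 emit, i++,j++
i=3 j=4: 24>23, j++
i=3 j=5: 24==24 emit, i++,j++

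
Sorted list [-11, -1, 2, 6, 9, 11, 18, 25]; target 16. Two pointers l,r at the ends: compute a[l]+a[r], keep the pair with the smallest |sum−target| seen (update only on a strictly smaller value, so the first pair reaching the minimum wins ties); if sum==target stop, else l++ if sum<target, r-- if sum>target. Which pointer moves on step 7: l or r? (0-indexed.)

[0,7] -11+25=14 d=2 * → l++
[1,7] -1+25=24 d=8 → r--
[1,6] -1+18=17 d=1 * → r--
[1,5] -1+11=10 d=6 → l++
[2,5] 2+11=13 d=3 → l++
[3,5] 6+11=17 d=1 → r--
[3,4] 6+9=15 d=1 → l++

l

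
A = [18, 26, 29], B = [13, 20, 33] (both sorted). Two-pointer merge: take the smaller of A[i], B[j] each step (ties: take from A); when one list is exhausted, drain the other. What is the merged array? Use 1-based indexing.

i=1 j=1: A[i]=18>B[j]=13 take 13, j++
i=1 j=2: A[i]=18<=B[j]=20 take 18, i++
i=2 j=2: A[i]=26>B[j]=20 take 20, j++
i=2 j=3: A[i]=26<=B[j]=33 take 26, i++
i=3 j=3: A[i]=29<=B[j]=33 take 29, i++
i=4 j=3: A done, take B[j]=33, j++

[13, 18, 20, 26, 29, 33]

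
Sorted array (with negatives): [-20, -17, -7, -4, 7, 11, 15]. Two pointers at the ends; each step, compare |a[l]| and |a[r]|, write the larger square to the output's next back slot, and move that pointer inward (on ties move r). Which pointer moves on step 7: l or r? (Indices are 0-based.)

l=0 r=6: |-20|>|15| out[6]=400, l++
l=1 r=6: |-17|>|15| out[5]=289, l++
l=2 r=6: |-7|<=|15| out[4]=225, r--
l=2 r=5: |-7|<=|11| out[3]=121, r--
l=2 r=4: |-7|<=|7| out[2]=49, r--
l=2 r=3: |-7|>|-4| out[1]=49, l++
l=3 r=3: |-4|<=|-4| out[0]=16, r--

r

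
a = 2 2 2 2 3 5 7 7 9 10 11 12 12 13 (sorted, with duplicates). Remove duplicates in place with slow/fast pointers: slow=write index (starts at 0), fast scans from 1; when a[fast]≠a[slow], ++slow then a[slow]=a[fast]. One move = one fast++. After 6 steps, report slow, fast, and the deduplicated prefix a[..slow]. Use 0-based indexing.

slow=3, fast=7, prefix=[2, 3, 5, 7]

slow=0 fast=1: a[fast]=2=a[slow] dup, fast++
slow=0 fast=2: a[fast]=2=a[slow] dup, fast++
slow=0 fast=3: a[fast]=2=a[slow] dup, fast++
slow=0 fast=4: a[fast]=3≠a[slow]=2 write a[1]=3, slow++,fast++
slow=1 fast=5: a[fast]=5≠a[slow]=3 write a[2]=5, slow++,fast++
slow=2 fast=6: a[fast]=7≠a[slow]=5 write a[3]=7, slow++,fast++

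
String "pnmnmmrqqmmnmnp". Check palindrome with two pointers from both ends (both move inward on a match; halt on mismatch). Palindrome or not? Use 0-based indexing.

not a palindrome (mismatch at 6,8)

l=0 r=14: 'p'=='p', l++,r--
l=1 r=13: 'n'=='n', l++,r--
l=2 r=12: 'm'=='m', l++,r--
l=3 r=11: 'n'=='n', l++,r--
l=4 r=10: 'm'=='m', l++,r--
l=5 r=9: 'm'=='m', l++,r--
l=6 r=8: 'r'!='q', stop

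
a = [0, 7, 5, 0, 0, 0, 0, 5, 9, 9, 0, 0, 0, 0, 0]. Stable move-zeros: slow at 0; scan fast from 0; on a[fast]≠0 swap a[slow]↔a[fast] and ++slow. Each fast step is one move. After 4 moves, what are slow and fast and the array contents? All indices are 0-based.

slow=2, fast=4, a=[7, 5, 0, 0, 0, 0, 0, 5, 9, 9, 0, 0, 0, 0, 0]

(s=0,f=0) a[fast]=0 → fast++
(s=0,f=1) a[fast]=7≠0 swap→a[0]=7 → slow++,fast++
(s=1,f=2) a[fast]=5≠0 swap→a[1]=5 → slow++,fast++
(s=2,f=3) a[fast]=0 → fast++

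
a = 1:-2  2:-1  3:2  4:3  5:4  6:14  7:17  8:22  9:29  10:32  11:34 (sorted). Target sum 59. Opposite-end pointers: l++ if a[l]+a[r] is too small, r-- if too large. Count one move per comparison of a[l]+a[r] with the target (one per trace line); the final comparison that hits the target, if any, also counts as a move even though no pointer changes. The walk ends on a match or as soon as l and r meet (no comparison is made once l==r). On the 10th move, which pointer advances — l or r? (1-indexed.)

r

l=1 r=11: -2+34=32 <59, l++
l=2 r=11: -1+34=33 <59, l++
l=3 r=11: 2+34=36 <59, l++
l=4 r=11: 3+34=37 <59, l++
l=5 r=11: 4+34=38 <59, l++
l=6 r=11: 14+34=48 <59, l++
l=7 r=11: 17+34=51 <59, l++
l=8 r=11: 22+34=56 <59, l++
l=9 r=11: 29+34=63 >59, r--
l=9 r=10: 29+32=61 >59, r--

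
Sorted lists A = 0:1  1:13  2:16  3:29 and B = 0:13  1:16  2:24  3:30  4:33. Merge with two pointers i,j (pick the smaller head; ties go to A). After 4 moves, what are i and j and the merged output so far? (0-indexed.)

i=3, j=1, merged so far=[1, 13, 13, 16]

[i=0,j=0] A[i]=1<=B[j]=13 take 1 → i++
[i=1,j=0] A[i]=13<=B[j]=13 take 13 → i++
[i=2,j=0] A[i]=16>B[j]=13 take 13 → j++
[i=2,j=1] A[i]=16<=B[j]=16 take 16 → i++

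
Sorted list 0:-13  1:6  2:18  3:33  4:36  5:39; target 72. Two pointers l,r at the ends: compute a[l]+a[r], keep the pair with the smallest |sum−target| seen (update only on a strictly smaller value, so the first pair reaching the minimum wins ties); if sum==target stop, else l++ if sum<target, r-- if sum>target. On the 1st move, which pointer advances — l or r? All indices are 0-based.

l

l=0 r=5: -13+39=26 d=46 *, l++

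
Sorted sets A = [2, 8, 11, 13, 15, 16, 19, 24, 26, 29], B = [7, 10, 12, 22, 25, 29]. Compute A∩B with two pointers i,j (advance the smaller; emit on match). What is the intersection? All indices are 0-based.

intersection = [29]

i=0 j=0: 2<7, i++
i=1 j=0: 8>7, j++
i=1 j=1: 8<10, i++
i=2 j=1: 11>10, j++
i=2 j=2: 11<12, i++
i=3 j=2: 13>12, j++
i=3 j=3: 13<22, i++
i=4 j=3: 15<22, i++
i=5 j=3: 16<22, i++
i=6 j=3: 19<22, i++
i=7 j=3: 24>22, j++
i=7 j=4: 24<25, i++
i=8 j=4: 26>25, j++
i=8 j=5: 26<29, i++
i=9 j=5: 29==29 emit, i++,j++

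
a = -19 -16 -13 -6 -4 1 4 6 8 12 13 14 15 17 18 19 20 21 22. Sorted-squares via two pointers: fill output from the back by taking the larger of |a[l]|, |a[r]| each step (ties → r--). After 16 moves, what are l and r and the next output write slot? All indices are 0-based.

[0,18] |-19|<=|22| out[18]=484 → r--
[0,17] |-19|<=|21| out[17]=441 → r--
[0,16] |-19|<=|20| out[16]=400 → r--
[0,15] |-19|<=|19| out[15]=361 → r--
[0,14] |-19|>|18| out[14]=361 → l++
[1,14] |-16|<=|18| out[13]=324 → r--
[1,13] |-16|<=|17| out[12]=289 → r--
[1,12] |-16|>|15| out[11]=256 → l++
[2,12] |-13|<=|15| out[10]=225 → r--
[2,11] |-13|<=|14| out[9]=196 → r--
[2,10] |-13|<=|13| out[8]=169 → r--
[2,9] |-13|>|12| out[7]=169 → l++
[3,9] |-6|<=|12| out[6]=144 → r--
[3,8] |-6|<=|8| out[5]=64 → r--
[3,7] |-6|<=|6| out[4]=36 → r--
[3,6] |-6|>|4| out[3]=36 → l++

l=4, r=6, next write slot=2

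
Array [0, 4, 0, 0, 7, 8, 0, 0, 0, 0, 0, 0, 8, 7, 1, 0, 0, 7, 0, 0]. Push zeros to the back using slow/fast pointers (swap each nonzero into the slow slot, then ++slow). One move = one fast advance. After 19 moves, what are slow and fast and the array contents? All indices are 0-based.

slow=7, fast=19, a=[4, 7, 8, 8, 7, 1, 7, 0, 0, 0, 0, 0, 0, 0, 0, 0, 0, 0, 0, 0]

(s=0,f=0) a[fast]=0 → fast++
(s=0,f=1) a[fast]=4≠0 swap→a[0]=4 → slow++,fast++
(s=1,f=2) a[fast]=0 → fast++
(s=1,f=3) a[fast]=0 → fast++
(s=1,f=4) a[fast]=7≠0 swap→a[1]=7 → slow++,fast++
(s=2,f=5) a[fast]=8≠0 swap→a[2]=8 → slow++,fast++
(s=3,f=6) a[fast]=0 → fast++
(s=3,f=7) a[fast]=0 → fast++
(s=3,f=8) a[fast]=0 → fast++
(s=3,f=9) a[fast]=0 → fast++
(s=3,f=10) a[fast]=0 → fast++
(s=3,f=11) a[fast]=0 → fast++
(s=3,f=12) a[fast]=8≠0 swap→a[3]=8 → slow++,fast++
(s=4,f=13) a[fast]=7≠0 swap→a[4]=7 → slow++,fast++
(s=5,f=14) a[fast]=1≠0 swap→a[5]=1 → slow++,fast++
(s=6,f=15) a[fast]=0 → fast++
(s=6,f=16) a[fast]=0 → fast++
(s=6,f=17) a[fast]=7≠0 swap→a[6]=7 → slow++,fast++
(s=7,f=18) a[fast]=0 → fast++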